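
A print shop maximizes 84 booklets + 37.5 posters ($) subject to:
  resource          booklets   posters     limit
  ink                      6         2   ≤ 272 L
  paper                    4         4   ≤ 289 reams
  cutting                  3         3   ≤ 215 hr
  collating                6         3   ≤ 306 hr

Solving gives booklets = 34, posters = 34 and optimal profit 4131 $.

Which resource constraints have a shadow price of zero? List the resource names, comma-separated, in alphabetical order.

ink: 272/272 (binding)
paper: 272/289 (slack 17)
cutting: 204/215 (slack 11)
collating: 306/306 (binding)
By complementary slackness, a constraint with positive slack has shadow price 0 → cutting, paper.

cutting, paper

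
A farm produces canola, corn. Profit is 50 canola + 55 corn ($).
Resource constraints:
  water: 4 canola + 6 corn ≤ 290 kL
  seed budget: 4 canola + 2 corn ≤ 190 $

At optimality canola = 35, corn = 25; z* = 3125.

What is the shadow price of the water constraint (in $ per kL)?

7.5

At the optimum: water uses 290 of 290 (binding); seed budget uses 190 of 190 (binding).
The binding rows give the dual system: 4·y_water + 4·y_seed budget = 50 and 6·y_water + 2·y_seed budget = 55.
Solving: y_water = 7.5, y_seed budget = 5.
Shadow price of water = 7.5.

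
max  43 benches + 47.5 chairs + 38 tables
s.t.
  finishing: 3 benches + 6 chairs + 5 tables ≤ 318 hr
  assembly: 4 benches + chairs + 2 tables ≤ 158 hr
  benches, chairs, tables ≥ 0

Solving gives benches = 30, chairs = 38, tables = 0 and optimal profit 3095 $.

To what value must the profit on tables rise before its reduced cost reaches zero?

46

At the optimum: finishing uses 318 of 318 (binding); assembly uses 158 of 158 (binding).
Dual feasibility on the basic columns requires 3·y_finishing + 4·y_assembly = 43, 6·y_finishing + 1·y_assembly = 47.5.
Solving: y_finishing = 7, y_assembly = 5.5.
tables enters the basis when its profit ≥ yᵀa₃ = 7·5 + 5.5·2 = 46.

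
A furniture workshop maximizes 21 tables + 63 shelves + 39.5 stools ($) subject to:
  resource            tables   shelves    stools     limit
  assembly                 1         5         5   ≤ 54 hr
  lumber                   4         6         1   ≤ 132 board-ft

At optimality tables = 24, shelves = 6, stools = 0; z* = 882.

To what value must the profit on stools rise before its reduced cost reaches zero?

48

At the optimum: assembly uses 54 of 54 (binding); lumber uses 132 of 132 (binding).
The binding rows give the dual system: 1·y_assembly + 4·y_lumber = 21 and 5·y_assembly + 6·y_lumber = 63.
This yields shadow prices y_assembly = 9, y_lumber = 3.
stools enters the basis when its profit ≥ yᵀa₃ = 9·5 + 3·1 = 48.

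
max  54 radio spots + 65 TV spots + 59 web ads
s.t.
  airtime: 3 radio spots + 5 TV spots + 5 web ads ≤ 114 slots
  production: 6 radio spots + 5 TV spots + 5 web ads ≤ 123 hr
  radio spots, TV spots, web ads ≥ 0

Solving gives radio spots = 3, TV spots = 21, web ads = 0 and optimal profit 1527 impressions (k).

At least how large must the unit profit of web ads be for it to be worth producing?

Check each constraint at x*: airtime 114/114 (tight); production 123/123 (tight).
The binding rows give the dual system: 3·y_airtime + 6·y_production = 54 and 5·y_airtime + 5·y_production = 65.
→ y_airtime = 8 and y_production = 5.
web ads enters the basis when its profit ≥ yᵀa₃ = 8·5 + 5·5 = 65.

65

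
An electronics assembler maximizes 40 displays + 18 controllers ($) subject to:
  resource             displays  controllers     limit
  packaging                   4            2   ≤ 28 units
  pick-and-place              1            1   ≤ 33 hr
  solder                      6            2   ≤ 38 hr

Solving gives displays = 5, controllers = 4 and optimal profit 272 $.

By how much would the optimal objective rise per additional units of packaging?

At the optimum: packaging uses 28 of 28 (binding); pick-and-place uses 9 of 33 (slack = 24); solder uses 38 of 38 (binding).
Slack constraints have shadow price 0 (complementary slackness).
From A_Bᵀ y = c: 4·y_packaging + 6·y_solder = 40; 2·y_packaging + 2·y_solder = 18.
This yields shadow prices y_packaging = 7, y_solder = 2.
Shadow price of packaging = 7.

7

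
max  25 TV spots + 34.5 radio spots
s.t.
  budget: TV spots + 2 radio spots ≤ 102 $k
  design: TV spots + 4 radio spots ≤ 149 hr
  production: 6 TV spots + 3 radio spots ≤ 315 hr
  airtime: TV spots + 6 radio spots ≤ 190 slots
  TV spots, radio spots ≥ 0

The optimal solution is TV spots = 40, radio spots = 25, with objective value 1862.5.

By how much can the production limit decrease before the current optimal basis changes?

Binding constraints: production, airtime. The basis is B = [[6,3],[1,6]] with det 33.
Per unit decrease in production, x* moves by d = (-0.1818, 0.0303).
The basis stays optimal until TV spots reaches 0; allowable decrease = 220 hr.

220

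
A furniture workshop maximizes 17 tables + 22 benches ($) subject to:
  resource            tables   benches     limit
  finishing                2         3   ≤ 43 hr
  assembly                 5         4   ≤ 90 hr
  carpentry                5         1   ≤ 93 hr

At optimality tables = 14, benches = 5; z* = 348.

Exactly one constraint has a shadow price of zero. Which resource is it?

finishing: 43/43 (binding)
assembly: 90/90 (binding)
carpentry: 75/93 (slack 18)
By complementary slackness, a constraint with positive slack has shadow price 0 → carpentry.

carpentry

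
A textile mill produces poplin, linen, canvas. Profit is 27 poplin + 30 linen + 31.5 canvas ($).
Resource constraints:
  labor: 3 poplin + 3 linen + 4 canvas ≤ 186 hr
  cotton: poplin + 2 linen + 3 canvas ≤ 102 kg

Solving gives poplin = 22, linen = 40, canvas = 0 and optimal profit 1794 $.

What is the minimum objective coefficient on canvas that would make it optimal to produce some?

41

At the optimum: labor uses 186 of 186 (binding); cotton uses 102 of 102 (binding).
Dual feasibility on the basic columns requires 3·y_labor + 1·y_cotton = 27, 3·y_labor + 2·y_cotton = 30.
This yields shadow prices y_labor = 8, y_cotton = 3.
canvas enters the basis when its profit ≥ yᵀa₃ = 8·4 + 3·3 = 41.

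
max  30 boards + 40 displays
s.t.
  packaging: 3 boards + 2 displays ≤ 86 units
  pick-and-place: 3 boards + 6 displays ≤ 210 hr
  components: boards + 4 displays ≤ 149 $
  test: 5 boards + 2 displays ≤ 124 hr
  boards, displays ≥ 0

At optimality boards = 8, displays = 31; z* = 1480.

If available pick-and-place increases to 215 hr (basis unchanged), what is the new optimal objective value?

Check each constraint at x*: packaging 86/86 (tight); pick-and-place 210/210 (tight); components 132/149 (slack 17); test 102/124 (slack 22).
By complementary slackness, y = 0 for the non-binding constraints.
The binding rows give the dual system: 3·y_packaging + 3·y_pick-and-place = 30 and 2·y_packaging + 6·y_pick-and-place = 40.
This yields shadow prices y_packaging = 5, y_pick-and-place = 5.
Δz = y_pick-and-place·Δb = 5 × (5) = 25, so new z* = 1480 + 25 = 1505.

1505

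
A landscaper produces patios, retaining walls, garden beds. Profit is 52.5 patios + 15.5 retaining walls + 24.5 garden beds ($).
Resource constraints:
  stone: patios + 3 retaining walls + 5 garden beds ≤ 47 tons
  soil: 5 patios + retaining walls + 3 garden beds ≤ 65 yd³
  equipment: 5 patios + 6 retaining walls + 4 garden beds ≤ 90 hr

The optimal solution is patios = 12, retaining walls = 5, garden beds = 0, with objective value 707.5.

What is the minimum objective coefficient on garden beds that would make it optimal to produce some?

32.5

At the optimum: stone uses 27 of 47 (slack = 20); soil uses 65 of 65 (binding); equipment uses 90 of 90 (binding).
By complementary slackness, y = 0 for the non-binding constraint.
Dual feasibility on the basic columns requires 5·y_soil + 5·y_equipment = 52.5, 1·y_soil + 6·y_equipment = 15.5.
Solving: y_soil = 9.5, y_equipment = 1.
garden beds enters the basis when its profit ≥ yᵀa₃ = 9.5·3 + 1·4 = 32.5.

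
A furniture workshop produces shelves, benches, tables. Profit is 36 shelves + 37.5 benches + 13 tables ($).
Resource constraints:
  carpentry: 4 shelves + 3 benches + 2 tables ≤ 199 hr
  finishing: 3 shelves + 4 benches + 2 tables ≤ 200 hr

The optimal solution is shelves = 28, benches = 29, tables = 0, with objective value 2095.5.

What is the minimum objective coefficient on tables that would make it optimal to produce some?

At the optimum: carpentry uses 199 of 199 (binding); finishing uses 200 of 200 (binding).
The binding rows give the dual system: 4·y_carpentry + 3·y_finishing = 36 and 3·y_carpentry + 4·y_finishing = 37.5.
Solving: y_carpentry = 4.5, y_finishing = 6.
tables enters the basis when its profit ≥ yᵀa₃ = 4.5·2 + 6·2 = 21.

21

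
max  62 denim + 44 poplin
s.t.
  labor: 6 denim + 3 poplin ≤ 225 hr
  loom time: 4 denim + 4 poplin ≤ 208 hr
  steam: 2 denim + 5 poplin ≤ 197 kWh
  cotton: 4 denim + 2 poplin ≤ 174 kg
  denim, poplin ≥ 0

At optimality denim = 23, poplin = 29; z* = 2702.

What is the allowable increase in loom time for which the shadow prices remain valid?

Binding constraints: labor, loom time. The basis is B = [[6,3],[4,4]] with det 12.
Per unit increase in loom time, x* moves by d = (-0.25, 0.5).
The basis stays optimal until steam becomes binding; allowable increase = 3 hr.

3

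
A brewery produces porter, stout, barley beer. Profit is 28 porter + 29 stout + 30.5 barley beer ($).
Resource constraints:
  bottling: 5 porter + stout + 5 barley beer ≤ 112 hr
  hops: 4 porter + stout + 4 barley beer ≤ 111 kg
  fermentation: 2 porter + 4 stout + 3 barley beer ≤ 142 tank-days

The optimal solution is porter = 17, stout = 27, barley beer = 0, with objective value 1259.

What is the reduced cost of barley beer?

Check each constraint at x*: bottling 112/112 (tight); hops 95/111 (slack 16); fermentation 142/142 (tight).
Slack constraints have shadow price 0 (complementary slackness).
From A_Bᵀ y = c: 5·y_bottling + 2·y_fermentation = 28; 1·y_bottling + 4·y_fermentation = 29.
→ y_bottling = 3 and y_fermentation = 6.5.
Reduced cost of barley beer: c₃ − yᵀa₃ = 30.5 − (3·5 + 6.5·3) = 30.5 − 34.5 = -4.

-4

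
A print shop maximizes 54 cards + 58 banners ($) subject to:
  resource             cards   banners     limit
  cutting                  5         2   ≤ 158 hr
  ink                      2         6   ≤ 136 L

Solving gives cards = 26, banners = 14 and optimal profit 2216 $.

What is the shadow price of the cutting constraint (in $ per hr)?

Both cutting and ink are binding at x*.
The binding rows give the dual system: 5·y_cutting + 2·y_ink = 54 and 2·y_cutting + 6·y_ink = 58.
This yields shadow prices y_cutting = 8, y_ink = 7.
Shadow price of cutting = 8.

8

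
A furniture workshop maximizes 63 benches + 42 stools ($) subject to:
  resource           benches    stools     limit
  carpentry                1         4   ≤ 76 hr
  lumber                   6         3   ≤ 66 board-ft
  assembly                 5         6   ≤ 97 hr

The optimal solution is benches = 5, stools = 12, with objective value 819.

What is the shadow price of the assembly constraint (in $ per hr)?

3

At the optimum: carpentry uses 53 of 76 (slack = 23); lumber uses 66 of 66 (binding); assembly uses 97 of 97 (binding).
By complementary slackness, y = 0 for the non-binding constraint.
From A_Bᵀ y = c: 6·y_lumber + 5·y_assembly = 63; 3·y_lumber + 6·y_assembly = 42.
→ y_lumber = 8 and y_assembly = 3.
Shadow price of assembly = 3.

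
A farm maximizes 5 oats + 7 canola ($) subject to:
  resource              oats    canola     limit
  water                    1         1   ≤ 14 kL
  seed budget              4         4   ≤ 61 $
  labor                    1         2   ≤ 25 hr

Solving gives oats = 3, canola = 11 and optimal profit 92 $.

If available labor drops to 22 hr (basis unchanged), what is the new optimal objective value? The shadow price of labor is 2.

Δb = -3, so new z* = 92 + (2)·(-3) = 92 − 6 = 86.

86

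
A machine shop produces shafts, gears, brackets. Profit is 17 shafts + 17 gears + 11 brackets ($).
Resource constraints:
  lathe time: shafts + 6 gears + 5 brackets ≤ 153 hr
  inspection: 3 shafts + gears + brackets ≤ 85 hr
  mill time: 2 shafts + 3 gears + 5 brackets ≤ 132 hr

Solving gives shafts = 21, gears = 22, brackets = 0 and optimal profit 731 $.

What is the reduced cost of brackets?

Binding: lathe time and inspection. Non-binding: mill time (24 unused).
By complementary slackness, y = 0 for the non-binding constraint.
Dual feasibility on the basic columns requires 1·y_lathe time + 3·y_inspection = 17, 6·y_lathe time + 1·y_inspection = 17.
This yields shadow prices y_lathe time = 2, y_inspection = 5.
Reduced cost of brackets: c₃ − yᵀa₃ = 11 − (2·5 + 5·1) = 11 − 15 = -4.

-4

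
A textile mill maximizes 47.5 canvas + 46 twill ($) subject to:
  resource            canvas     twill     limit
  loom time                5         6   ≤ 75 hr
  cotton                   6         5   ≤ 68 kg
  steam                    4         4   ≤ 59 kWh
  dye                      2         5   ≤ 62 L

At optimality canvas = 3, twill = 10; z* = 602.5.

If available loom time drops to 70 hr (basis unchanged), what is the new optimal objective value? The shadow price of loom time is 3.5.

Δb = -5, so new z* = 602.5 + (3.5)·(-5) = 602.5 − 17.5 = 585.

585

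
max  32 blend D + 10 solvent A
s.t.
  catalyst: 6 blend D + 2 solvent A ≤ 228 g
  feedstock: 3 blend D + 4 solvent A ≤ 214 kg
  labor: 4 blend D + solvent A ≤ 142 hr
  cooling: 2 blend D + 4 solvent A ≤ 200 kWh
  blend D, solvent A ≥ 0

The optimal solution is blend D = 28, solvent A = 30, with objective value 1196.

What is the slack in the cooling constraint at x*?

24

cooling used = 2·28 + 4·30 = 176; slack = 200 − 176 = 24.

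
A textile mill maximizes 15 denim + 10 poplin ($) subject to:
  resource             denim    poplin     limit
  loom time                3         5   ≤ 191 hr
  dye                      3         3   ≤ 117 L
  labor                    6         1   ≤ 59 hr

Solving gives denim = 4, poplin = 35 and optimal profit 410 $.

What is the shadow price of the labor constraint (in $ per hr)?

Binding: dye and labor. Non-binding: loom time (4 unused).
Since loom time is not tight, its dual is 0.
The binding rows give the dual system: 3·y_dye + 6·y_labor = 15 and 3·y_dye + 1·y_labor = 10.
→ y_dye = 3 and y_labor = 1.
Shadow price of labor = 1.

1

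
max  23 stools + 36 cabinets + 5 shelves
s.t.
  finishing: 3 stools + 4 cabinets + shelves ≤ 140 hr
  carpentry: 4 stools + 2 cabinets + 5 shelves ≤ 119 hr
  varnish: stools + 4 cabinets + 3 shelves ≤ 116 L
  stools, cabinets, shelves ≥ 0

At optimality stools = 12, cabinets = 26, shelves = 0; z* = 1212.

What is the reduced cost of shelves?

-8

Binding: finishing and varnish. Non-binding: carpentry (19 unused).
Slack constraints have shadow price 0 (complementary slackness).
The binding rows give the dual system: 3·y_finishing + 1·y_varnish = 23 and 4·y_finishing + 4·y_varnish = 36.
This yields shadow prices y_finishing = 7, y_varnish = 2.
Reduced cost of shelves: c₃ − yᵀa₃ = 5 − (7·1 + 2·3) = 5 − 13 = -8.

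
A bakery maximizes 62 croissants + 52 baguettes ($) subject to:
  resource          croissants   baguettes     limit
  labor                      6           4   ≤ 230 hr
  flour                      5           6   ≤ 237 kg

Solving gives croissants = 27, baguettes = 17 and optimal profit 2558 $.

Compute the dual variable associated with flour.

Check each constraint at x*: labor 230/230 (tight); flour 237/237 (tight).
Dual feasibility on the basic columns requires 6·y_labor + 5·y_flour = 62, 4·y_labor + 6·y_flour = 52.
→ y_labor = 7 and y_flour = 4.
Shadow price of flour = 4.

4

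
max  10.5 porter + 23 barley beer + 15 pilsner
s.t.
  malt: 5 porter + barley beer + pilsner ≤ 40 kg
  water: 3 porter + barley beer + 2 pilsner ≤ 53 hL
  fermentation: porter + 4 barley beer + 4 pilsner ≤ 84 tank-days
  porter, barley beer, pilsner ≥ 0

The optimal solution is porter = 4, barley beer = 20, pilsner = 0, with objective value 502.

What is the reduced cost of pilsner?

-8

Binding: malt and fermentation. Non-binding: water (21 unused).
By complementary slackness, y = 0 for the non-binding constraint.
Dual feasibility on the basic columns requires 5·y_malt + 1·y_fermentation = 10.5, 1·y_malt + 4·y_fermentation = 23.
→ y_malt = 1 and y_fermentation = 5.5.
Reduced cost of pilsner: c₃ − yᵀa₃ = 15 − (1·1 + 5.5·4) = 15 − 23 = -8.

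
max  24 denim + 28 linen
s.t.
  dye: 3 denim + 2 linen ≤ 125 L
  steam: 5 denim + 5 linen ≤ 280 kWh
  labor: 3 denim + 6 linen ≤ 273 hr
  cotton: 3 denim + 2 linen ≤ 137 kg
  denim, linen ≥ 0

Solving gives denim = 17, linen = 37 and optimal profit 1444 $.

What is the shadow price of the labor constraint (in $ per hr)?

3

Binding: dye and labor. Non-binding: steam (10 unused), cotton (12 unused).
Since steam, cotton are not tight, their duals are 0.
Dual feasibility on the basic columns requires 3·y_dye + 3·y_labor = 24, 2·y_dye + 6·y_labor = 28.
This yields shadow prices y_dye = 5, y_labor = 3.
Shadow price of labor = 3.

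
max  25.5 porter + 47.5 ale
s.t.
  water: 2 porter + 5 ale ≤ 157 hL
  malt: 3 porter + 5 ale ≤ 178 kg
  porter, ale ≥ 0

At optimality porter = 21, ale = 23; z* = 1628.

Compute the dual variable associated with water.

At the optimum: water uses 157 of 157 (binding); malt uses 178 of 178 (binding).
From A_Bᵀ y = c: 2·y_water + 3·y_malt = 25.5; 5·y_water + 5·y_malt = 47.5.
→ y_water = 3 and y_malt = 6.5.
Shadow price of water = 3.

3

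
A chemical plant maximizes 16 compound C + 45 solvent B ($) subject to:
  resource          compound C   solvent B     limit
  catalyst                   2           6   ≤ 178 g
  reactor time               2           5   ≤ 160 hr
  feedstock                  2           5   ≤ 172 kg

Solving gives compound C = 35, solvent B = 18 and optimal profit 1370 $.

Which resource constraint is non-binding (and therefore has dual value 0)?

feedstock

catalyst: 178/178 (binding)
reactor time: 160/160 (binding)
feedstock: 160/172 (slack 12)
By complementary slackness, a constraint with positive slack has shadow price 0 → feedstock.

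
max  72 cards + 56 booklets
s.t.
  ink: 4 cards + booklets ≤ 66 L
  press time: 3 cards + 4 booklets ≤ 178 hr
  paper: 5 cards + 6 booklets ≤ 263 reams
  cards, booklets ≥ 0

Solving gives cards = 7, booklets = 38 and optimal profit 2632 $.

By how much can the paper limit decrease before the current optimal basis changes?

180.5

Binding constraints: ink, paper. The basis is B = [[4,1],[5,6]] with det 19.
Per unit decrease in paper, x* moves by d = (0.0526, -0.2105).
The basis stays optimal until booklets reaches 0; allowable decrease = 180.5 reams.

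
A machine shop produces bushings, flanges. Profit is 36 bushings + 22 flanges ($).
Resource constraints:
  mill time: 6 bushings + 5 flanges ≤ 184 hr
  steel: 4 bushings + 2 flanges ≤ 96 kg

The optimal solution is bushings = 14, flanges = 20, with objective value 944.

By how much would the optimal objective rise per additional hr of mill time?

Both mill time and steel are binding at x*.
The binding rows give the dual system: 6·y_mill time + 4·y_steel = 36 and 5·y_mill time + 2·y_steel = 22.
Solving: y_mill time = 2, y_steel = 6.
Shadow price of mill time = 2.

2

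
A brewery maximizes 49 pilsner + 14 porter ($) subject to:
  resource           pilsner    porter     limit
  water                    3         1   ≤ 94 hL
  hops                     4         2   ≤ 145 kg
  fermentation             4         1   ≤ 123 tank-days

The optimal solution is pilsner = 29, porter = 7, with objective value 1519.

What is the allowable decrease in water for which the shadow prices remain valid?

1.75

Binding constraints: water, fermentation. The basis is B = [[3,1],[4,1]] with det -1.
Per unit decrease in water, x* moves by d = (1, -4).
The basis stays optimal until porter reaches 0; allowable decrease = 1.75 hL.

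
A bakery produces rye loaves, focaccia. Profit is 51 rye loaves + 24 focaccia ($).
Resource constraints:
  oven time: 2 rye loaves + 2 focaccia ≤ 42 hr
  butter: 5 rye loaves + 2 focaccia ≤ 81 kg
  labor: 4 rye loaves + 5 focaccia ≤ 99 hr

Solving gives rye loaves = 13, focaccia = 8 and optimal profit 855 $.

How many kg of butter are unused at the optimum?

0

butter used = 5·13 + 2·8 = 81; slack = 81 − 81 = 0.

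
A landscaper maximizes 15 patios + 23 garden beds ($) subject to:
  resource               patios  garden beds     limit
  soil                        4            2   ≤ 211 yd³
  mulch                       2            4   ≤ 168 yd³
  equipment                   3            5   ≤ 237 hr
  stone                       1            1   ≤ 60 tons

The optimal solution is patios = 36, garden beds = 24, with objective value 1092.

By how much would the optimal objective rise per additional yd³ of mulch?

Binding: mulch and stone. Non-binding: soil (19 unused), equipment (9 unused).
By complementary slackness, y = 0 for the non-binding constraints.
The binding rows give the dual system: 2·y_mulch + 1·y_stone = 15 and 4·y_mulch + 1·y_stone = 23.
→ y_mulch = 4 and y_stone = 7.
Shadow price of mulch = 4.

4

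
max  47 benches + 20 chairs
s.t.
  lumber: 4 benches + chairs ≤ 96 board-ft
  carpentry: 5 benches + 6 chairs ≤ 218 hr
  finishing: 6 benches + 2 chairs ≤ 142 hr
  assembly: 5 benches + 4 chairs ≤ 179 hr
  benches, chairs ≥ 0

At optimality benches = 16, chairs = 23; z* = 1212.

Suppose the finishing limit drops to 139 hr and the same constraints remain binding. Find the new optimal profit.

1191

At the optimum: lumber uses 87 of 96 (slack = 9); carpentry uses 218 of 218 (binding); finishing uses 142 of 142 (binding); assembly uses 172 of 179 (slack = 7).
Since lumber, assembly are not tight, their duals are 0.
Dual feasibility on the basic columns requires 5·y_carpentry + 6·y_finishing = 47, 6·y_carpentry + 2·y_finishing = 20.
Solving: y_carpentry = 1, y_finishing = 7.
Δz = y_finishing·Δb = 7 × (-3) = -21, so new z* = 1212 − 21 = 1191.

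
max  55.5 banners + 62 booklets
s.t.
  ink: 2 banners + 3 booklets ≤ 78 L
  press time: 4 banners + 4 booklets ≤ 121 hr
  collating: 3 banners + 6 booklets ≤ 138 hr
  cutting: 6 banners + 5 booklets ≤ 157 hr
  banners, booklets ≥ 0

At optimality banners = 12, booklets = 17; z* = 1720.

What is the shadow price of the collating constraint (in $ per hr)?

At the optimum: ink uses 75 of 78 (slack = 3); press time uses 116 of 121 (slack = 5); collating uses 138 of 138 (binding); cutting uses 157 of 157 (binding).
Slack constraints have shadow price 0 (complementary slackness).
From A_Bᵀ y = c: 3·y_collating + 6·y_cutting = 55.5; 6·y_collating + 5·y_cutting = 62.
This yields shadow prices y_collating = 4.5, y_cutting = 7.
Shadow price of collating = 4.5.

4.5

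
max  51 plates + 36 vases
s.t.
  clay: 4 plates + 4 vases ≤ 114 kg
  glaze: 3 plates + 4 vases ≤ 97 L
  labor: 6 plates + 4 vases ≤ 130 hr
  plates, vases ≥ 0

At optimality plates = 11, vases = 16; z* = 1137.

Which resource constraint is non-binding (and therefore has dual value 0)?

clay

clay: 108/114 (slack 6)
glaze: 97/97 (binding)
labor: 130/130 (binding)
By complementary slackness, a constraint with positive slack has shadow price 0 → clay.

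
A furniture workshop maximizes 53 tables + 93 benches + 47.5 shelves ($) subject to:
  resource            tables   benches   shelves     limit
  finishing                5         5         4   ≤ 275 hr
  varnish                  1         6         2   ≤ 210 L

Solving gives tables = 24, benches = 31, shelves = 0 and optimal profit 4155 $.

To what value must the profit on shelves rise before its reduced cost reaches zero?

Both finishing and varnish are binding at x*.
From A_Bᵀ y = c: 5·y_finishing + 1·y_varnish = 53; 5·y_finishing + 6·y_varnish = 93.
Solving: y_finishing = 9, y_varnish = 8.
shelves enters the basis when its profit ≥ yᵀa₃ = 9·4 + 8·2 = 52.

52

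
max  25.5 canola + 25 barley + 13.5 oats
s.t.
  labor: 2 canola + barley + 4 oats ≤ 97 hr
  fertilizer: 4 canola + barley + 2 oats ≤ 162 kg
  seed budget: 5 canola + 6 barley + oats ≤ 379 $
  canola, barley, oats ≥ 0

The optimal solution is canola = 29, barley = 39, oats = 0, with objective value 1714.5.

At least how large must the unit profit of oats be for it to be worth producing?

19.5

Binding: labor and seed budget. Non-binding: fertilizer (7 unused).
Slack constraints have shadow price 0 (complementary slackness).
Dual feasibility on the basic columns requires 2·y_labor + 5·y_seed budget = 25.5, 1·y_labor + 6·y_seed budget = 25.
→ y_labor = 4 and y_seed budget = 3.5.
oats enters the basis when its profit ≥ yᵀa₃ = 4·4 + 3.5·1 = 19.5.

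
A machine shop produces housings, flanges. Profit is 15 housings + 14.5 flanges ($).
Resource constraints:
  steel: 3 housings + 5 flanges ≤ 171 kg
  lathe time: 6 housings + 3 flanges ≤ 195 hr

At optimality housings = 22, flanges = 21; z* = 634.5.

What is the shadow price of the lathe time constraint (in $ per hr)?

Both steel and lathe time are binding at x*.
The binding rows give the dual system: 3·y_steel + 6·y_lathe time = 15 and 5·y_steel + 3·y_lathe time = 14.5.
This yields shadow prices y_steel = 2, y_lathe time = 1.5.
Shadow price of lathe time = 1.5.

1.5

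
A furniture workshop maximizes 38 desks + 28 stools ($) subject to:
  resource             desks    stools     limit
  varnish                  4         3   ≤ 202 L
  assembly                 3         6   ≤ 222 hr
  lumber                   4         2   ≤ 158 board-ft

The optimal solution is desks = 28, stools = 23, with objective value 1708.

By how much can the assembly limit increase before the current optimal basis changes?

94.5

Binding constraints: assembly, lumber. The basis is B = [[3,6],[4,2]] with det -18.
Per unit increase in assembly, x* moves by d = (-0.1111, 0.2222).
The basis stays optimal until varnish becomes binding; allowable increase = 94.5 hr.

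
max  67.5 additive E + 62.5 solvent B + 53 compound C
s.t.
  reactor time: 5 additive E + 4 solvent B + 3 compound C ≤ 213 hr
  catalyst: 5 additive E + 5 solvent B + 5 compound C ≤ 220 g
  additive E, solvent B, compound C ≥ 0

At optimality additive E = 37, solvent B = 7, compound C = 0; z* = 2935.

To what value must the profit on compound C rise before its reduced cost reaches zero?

57.5

Both reactor time and catalyst are binding at x*.
Dual feasibility on the basic columns requires 5·y_reactor time + 5·y_catalyst = 67.5, 4·y_reactor time + 5·y_catalyst = 62.5.
Solving: y_reactor time = 5, y_catalyst = 8.5.
compound C enters the basis when its profit ≥ yᵀa₃ = 5·3 + 8.5·5 = 57.5.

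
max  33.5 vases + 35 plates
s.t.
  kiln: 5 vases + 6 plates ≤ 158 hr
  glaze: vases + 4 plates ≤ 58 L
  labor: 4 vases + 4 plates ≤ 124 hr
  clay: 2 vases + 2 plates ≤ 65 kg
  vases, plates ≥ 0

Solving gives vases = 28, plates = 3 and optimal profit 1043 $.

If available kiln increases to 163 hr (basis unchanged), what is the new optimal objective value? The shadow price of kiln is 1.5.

1050.5

Δb = 5, so new z* = 1043 + (1.5)·(5) = 1043 + 7.5 = 1050.5.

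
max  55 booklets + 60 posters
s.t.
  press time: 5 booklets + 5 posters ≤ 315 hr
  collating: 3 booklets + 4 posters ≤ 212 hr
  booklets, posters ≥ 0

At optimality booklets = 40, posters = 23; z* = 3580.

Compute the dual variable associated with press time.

Check each constraint at x*: press time 315/315 (tight); collating 212/212 (tight).
The binding rows give the dual system: 5·y_press time + 3·y_collating = 55 and 5·y_press time + 4·y_collating = 60.
This yields shadow prices y_press time = 8, y_collating = 5.
Shadow price of press time = 8.

8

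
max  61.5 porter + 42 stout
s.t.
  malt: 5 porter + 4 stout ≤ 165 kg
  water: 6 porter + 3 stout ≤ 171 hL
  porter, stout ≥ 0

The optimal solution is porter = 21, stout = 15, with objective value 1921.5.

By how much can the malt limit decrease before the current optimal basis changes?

Binding constraints: malt, water. The basis is B = [[5,4],[6,3]] with det -9.
Per unit decrease in malt, x* moves by d = (0.3333, -0.6667).
The basis stays optimal until stout reaches 0; allowable decrease = 22.5 kg.

22.5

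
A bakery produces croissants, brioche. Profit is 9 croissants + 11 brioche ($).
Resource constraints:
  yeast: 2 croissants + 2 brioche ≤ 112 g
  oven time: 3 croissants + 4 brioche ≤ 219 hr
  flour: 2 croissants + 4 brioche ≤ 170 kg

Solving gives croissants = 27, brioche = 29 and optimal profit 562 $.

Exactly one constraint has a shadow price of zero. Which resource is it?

yeast: 112/112 (binding)
oven time: 197/219 (slack 22)
flour: 170/170 (binding)
By complementary slackness, a constraint with positive slack has shadow price 0 → oven time.

oven time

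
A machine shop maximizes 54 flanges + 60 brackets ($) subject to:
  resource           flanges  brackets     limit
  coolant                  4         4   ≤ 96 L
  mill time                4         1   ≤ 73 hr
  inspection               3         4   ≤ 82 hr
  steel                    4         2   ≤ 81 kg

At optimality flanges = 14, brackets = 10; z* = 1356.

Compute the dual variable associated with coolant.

9

At the optimum: coolant uses 96 of 96 (binding); mill time uses 66 of 73 (slack = 7); inspection uses 82 of 82 (binding); steel uses 76 of 81 (slack = 5).
By complementary slackness, y = 0 for the non-binding constraints.
From A_Bᵀ y = c: 4·y_coolant + 3·y_inspection = 54; 4·y_coolant + 4·y_inspection = 60.
This yields shadow prices y_coolant = 9, y_inspection = 6.
Shadow price of coolant = 9.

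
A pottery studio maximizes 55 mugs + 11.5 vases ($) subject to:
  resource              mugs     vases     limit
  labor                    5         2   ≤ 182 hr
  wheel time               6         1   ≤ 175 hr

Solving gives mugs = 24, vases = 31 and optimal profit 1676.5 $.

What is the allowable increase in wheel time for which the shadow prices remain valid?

43.4

Binding constraints: labor, wheel time. The basis is B = [[5,2],[6,1]] with det -7.
Per unit increase in wheel time, x* moves by d = (0.2857, -0.7143).
The basis stays optimal until vases reaches 0; allowable increase = 43.4 hr.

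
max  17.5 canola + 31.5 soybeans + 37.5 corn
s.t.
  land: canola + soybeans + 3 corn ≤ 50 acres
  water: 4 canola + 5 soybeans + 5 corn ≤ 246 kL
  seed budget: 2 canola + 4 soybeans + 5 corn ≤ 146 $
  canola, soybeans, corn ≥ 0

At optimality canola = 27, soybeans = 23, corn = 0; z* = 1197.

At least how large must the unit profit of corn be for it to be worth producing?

At the optimum: land uses 50 of 50 (binding); water uses 223 of 246 (slack = 23); seed budget uses 146 of 146 (binding).
Since water is not tight, its dual is 0.
The binding rows give the dual system: 1·y_land + 2·y_seed budget = 17.5 and 1·y_land + 4·y_seed budget = 31.5.
Solving: y_land = 3.5, y_seed budget = 7.
corn enters the basis when its profit ≥ yᵀa₃ = 3.5·3 + 7·5 = 45.5.

45.5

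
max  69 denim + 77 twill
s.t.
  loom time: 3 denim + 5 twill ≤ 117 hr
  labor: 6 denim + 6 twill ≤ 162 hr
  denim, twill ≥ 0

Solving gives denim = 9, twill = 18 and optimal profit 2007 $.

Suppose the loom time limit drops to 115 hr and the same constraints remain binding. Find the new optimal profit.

Both loom time and labor are binding at x*.
From A_Bᵀ y = c: 3·y_loom time + 6·y_labor = 69; 5·y_loom time + 6·y_labor = 77.
This yields shadow prices y_loom time = 4, y_labor = 9.5.
Δz = y_loom time·Δb = 4 × (-2) = -8, so new z* = 2007 − 8 = 1999.

1999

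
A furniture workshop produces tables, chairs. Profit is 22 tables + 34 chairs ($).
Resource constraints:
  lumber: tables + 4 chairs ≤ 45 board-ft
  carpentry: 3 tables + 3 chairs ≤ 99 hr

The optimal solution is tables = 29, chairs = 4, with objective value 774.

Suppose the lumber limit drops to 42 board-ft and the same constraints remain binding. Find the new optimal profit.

Both lumber and carpentry are binding at x*.
From A_Bᵀ y = c: 1·y_lumber + 3·y_carpentry = 22; 4·y_lumber + 3·y_carpentry = 34.
Solving: y_lumber = 4, y_carpentry = 6.
Δz = y_lumber·Δb = 4 × (-3) = -12, so new z* = 774 − 12 = 762.

762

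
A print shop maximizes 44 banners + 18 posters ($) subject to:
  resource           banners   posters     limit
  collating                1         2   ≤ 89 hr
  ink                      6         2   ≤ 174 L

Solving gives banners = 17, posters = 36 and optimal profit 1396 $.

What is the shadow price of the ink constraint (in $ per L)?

Both collating and ink are binding at x*.
The binding rows give the dual system: 1·y_collating + 6·y_ink = 44 and 2·y_collating + 2·y_ink = 18.
Solving: y_collating = 2, y_ink = 7.
Shadow price of ink = 7.

7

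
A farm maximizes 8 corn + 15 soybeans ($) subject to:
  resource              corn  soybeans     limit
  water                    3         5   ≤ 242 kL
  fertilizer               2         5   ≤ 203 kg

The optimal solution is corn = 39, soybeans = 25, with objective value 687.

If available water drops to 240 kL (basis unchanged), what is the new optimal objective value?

683

Check each constraint at x*: water 242/242 (tight); fertilizer 203/203 (tight).
From A_Bᵀ y = c: 3·y_water + 2·y_fertilizer = 8; 5·y_water + 5·y_fertilizer = 15.
This yields shadow prices y_water = 2, y_fertilizer = 1.
Δz = y_water·Δb = 2 × (-2) = -4, so new z* = 687 − 4 = 683.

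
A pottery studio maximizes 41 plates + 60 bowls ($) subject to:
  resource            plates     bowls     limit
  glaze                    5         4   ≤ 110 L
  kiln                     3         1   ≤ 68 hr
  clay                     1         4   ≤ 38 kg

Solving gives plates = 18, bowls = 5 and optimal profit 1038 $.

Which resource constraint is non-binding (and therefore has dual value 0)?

kiln

glaze: 110/110 (binding)
kiln: 59/68 (slack 9)
clay: 38/38 (binding)
By complementary slackness, a constraint with positive slack has shadow price 0 → kiln.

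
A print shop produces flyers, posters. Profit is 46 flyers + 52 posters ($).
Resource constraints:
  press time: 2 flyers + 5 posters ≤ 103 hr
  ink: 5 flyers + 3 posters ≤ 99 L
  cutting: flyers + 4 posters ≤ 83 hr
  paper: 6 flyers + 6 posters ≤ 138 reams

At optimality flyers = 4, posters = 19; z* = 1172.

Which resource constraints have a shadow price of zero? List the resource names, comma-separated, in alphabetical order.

press time: 103/103 (binding)
ink: 77/99 (slack 22)
cutting: 80/83 (slack 3)
paper: 138/138 (binding)
By complementary slackness, a constraint with positive slack has shadow price 0 → cutting, ink.

cutting, ink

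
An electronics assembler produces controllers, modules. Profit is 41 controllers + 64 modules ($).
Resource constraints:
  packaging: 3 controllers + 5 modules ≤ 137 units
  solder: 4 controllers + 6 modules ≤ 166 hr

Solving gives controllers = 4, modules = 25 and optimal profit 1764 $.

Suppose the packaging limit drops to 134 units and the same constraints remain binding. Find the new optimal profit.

1749

At the optimum: packaging uses 137 of 137 (binding); solder uses 166 of 166 (binding).
From A_Bᵀ y = c: 3·y_packaging + 4·y_solder = 41; 5·y_packaging + 6·y_solder = 64.
This yields shadow prices y_packaging = 5, y_solder = 6.5.
Δz = y_packaging·Δb = 5 × (-3) = -15, so new z* = 1764 − 15 = 1749.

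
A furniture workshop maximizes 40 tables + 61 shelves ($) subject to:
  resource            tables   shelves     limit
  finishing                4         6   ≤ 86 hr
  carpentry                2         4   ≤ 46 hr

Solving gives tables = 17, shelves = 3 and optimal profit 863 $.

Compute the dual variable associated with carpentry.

Check each constraint at x*: finishing 86/86 (tight); carpentry 46/46 (tight).
The binding rows give the dual system: 4·y_finishing + 2·y_carpentry = 40 and 6·y_finishing + 4·y_carpentry = 61.
This yields shadow prices y_finishing = 9.5, y_carpentry = 1.
Shadow price of carpentry = 1.

1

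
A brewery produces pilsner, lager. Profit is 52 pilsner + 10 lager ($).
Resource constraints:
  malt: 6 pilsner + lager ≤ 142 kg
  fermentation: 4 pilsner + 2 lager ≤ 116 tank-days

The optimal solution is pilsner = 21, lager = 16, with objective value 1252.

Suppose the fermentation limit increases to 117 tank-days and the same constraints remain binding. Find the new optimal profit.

1253

At the optimum: malt uses 142 of 142 (binding); fermentation uses 116 of 116 (binding).
Dual feasibility on the basic columns requires 6·y_malt + 4·y_fermentation = 52, 1·y_malt + 2·y_fermentation = 10.
→ y_malt = 8 and y_fermentation = 1.
Δz = y_fermentation·Δb = 1 × (1) = 1, so new z* = 1252 + 1 = 1253.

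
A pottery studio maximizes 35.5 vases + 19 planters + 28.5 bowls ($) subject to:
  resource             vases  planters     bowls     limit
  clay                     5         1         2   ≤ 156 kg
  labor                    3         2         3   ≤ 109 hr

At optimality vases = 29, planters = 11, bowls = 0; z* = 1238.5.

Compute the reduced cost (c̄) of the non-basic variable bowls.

Both clay and labor are binding at x*.
From A_Bᵀ y = c: 5·y_clay + 3·y_labor = 35.5; 1·y_clay + 2·y_labor = 19.
→ y_clay = 2 and y_labor = 8.5.
Reduced cost of bowls: c₃ − yᵀa₃ = 28.5 − (2·2 + 8.5·3) = 28.5 − 29.5 = -1.

-1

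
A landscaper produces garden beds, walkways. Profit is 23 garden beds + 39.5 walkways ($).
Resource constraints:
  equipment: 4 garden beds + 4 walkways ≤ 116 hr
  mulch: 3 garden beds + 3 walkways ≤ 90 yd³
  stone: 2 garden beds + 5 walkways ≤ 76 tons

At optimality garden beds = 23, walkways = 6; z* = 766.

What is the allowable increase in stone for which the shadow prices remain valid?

69

Binding constraints: equipment, stone. The basis is B = [[4,4],[2,5]] with det 12.
Per unit increase in stone, x* moves by d = (-0.3333, 0.3333).
The basis stays optimal until garden beds reaches 0; allowable increase = 69 tons.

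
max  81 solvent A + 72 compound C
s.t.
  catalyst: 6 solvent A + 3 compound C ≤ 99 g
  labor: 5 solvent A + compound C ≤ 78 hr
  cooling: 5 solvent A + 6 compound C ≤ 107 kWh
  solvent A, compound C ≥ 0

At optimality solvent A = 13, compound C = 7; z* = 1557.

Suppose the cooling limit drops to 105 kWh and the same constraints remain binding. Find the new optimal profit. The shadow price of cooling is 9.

1539

Δb = -2, so new z* = 1557 + (9)·(-2) = 1557 − 18 = 1539.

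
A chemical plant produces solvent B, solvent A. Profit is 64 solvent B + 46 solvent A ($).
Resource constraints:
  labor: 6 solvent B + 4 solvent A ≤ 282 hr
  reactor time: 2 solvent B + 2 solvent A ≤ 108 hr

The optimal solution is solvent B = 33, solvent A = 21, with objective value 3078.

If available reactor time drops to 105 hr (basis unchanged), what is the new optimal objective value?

3063

Check each constraint at x*: labor 282/282 (tight); reactor time 108/108 (tight).
The binding rows give the dual system: 6·y_labor + 2·y_reactor time = 64 and 4·y_labor + 2·y_reactor time = 46.
This yields shadow prices y_labor = 9, y_reactor time = 5.
Δz = y_reactor time·Δb = 5 × (-3) = -15, so new z* = 3078 − 15 = 3063.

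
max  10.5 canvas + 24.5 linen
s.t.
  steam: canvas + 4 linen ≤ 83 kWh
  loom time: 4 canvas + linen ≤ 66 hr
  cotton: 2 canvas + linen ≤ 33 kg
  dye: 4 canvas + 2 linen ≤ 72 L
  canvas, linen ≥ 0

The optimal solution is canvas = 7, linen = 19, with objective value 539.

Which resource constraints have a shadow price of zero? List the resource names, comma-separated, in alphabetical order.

steam: 83/83 (binding)
loom time: 47/66 (slack 19)
cotton: 33/33 (binding)
dye: 66/72 (slack 6)
By complementary slackness, a constraint with positive slack has shadow price 0 → dye, loom time.

dye, loom time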